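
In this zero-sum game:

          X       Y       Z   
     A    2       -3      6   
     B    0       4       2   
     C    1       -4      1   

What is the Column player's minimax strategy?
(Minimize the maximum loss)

Column should play X, value = 2

Work:
Column player minimizes Row's maximum payoff:
Column X: max payoff to Row = 2
Column Y: max payoff to Row = 4
Column Z: max payoff to Row = 6
Minimum is 2, achieved by column X.
Minimax strategy: X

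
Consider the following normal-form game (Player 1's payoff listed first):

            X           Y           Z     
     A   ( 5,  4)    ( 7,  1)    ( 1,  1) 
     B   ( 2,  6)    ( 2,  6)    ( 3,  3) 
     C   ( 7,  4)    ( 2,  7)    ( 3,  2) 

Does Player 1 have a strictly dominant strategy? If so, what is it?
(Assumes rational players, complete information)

No strictly dominant strategy exists for Player 1

Work:
A strategy strictly dominates another if it gives a strictly higher payoff against every opponent action. Compare each pair of P1's strategies column-by-column:
  A vs B: [5 vs 2, 7 vs 2, 1 vs 3] → A does not strictly dominate B (column Z: 1 ≤ 3)
  A vs C: [5 vs 7, 7 vs 2, 1 vs 3] → A does not strictly dominate C (column X: 5 ≤ 7)
  B vs A: [2 vs 5, 2 vs 7, 3 vs 1] → B does not strictly dominate A (column X: 2 ≤ 5)
  B vs C: [2 vs 7, 2 vs 2, 3 vs 3] → B does not strictly dominate C (column X: 2 ≤ 7)
  C vs A: [7 vs 5, 2 vs 7, 3 vs 1] → C does not strictly dominate A (column Y: 2 ≤ 7)
  C vs B: [7 vs 2, 2 vs 2, 3 vs 3] → C does not strictly dominate B (column Y: 2 ≤ 2)
No single strategy strictly dominates all others → no strictly dominant strategy.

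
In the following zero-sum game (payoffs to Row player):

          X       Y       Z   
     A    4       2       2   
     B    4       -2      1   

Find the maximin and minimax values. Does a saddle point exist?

Maximin = 2, Minimax = 2, Saddle: True

Work:
Row minimums: [2, -2] → maximin = 2
Column maximums: [4, 2, 2] → minimax = 2
Saddle point exists! Game value = 2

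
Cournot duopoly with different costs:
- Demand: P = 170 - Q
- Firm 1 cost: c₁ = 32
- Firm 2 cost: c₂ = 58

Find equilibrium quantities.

q₁* = 54.67, q₂* = 28.67

Work:
Reaction: q₁ = (170 - 32 - q₂)/2
Reaction: q₂ = (170 - 58 - q₁)/2
Solve simultaneously:
q₁* = (170 - 2×32 + 58)/3 = 54.67
q₂* = (170 - 2×58 + 32)/3 = 28.67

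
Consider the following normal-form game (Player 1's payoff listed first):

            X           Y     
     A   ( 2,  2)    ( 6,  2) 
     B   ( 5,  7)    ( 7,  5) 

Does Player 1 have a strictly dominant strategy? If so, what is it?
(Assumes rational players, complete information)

Yes, Player 1's strictly dominant strategy is B

Work:
A strategy strictly dominates another if it gives a strictly higher payoff against every opponent action. Compare each pair of P1's strategies column-by-column:
  A vs B: [2 vs 5, 6 vs 7] → A does not strictly dominate B (column X: 2 ≤ 5)
  B vs A: [5 vs 2, 7 vs 6] → B strictly dominates A
B strictly dominates every other strategy → strictly dominant.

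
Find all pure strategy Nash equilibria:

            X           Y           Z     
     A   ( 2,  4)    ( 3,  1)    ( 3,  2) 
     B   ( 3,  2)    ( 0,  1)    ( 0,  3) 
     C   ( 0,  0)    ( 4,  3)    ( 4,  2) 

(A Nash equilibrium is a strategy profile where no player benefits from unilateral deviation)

Nash equilibrium: (C, Y)

Work:
Best responses:
  P1 vs X: payoffs [2, 3, 0] → best response B (payoff 3)
  P1 vs Y: payoffs [3, 0, 4] → best response C (payoff 4)
  P1 vs Z: payoffs [3, 0, 4] → best response C (payoff 4)
  P2 vs A: payoffs [4, 1, 2] → best response X (payoff 4)
  P2 vs B: payoffs [2, 1, 3] → best response Z (payoff 3)
  P2 vs C: payoffs [0, 3, 2] → best response Y (payoff 3)
Mutual best responses: (C,Y) → Nash equilibria.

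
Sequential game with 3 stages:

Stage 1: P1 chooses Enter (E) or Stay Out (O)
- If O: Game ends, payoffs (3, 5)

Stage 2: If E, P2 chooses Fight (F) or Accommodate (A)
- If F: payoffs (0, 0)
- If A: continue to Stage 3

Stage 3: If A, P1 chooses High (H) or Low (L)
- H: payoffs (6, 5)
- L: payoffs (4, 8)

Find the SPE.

SPE: (E, A, H); Outcome (6, 5)

Work:
Stage 3: P1 chooses H (6 vs 4)
Stage 2: P2: F->0, A->5 (anticipating H). Choose A
Stage 1: P1: O->3, E->6 (anticipating A, H). Choose E
SPE path: E -> A -> H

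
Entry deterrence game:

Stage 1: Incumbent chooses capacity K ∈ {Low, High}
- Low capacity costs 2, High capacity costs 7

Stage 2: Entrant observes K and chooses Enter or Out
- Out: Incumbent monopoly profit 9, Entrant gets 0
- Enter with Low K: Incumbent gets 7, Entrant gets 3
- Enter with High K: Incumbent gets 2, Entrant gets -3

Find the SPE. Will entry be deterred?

SPE: (Low, Enter|Low, Out|High); Entry not deterred. Incumbent net profit = 5, Entrant gets 3

Work:
After Low K: Entrant enters (3 > 0)
After High K: Entrant stays out (-3 < 0)
Incumbent: Low → 7−2=5, High → 9−7=2
Incumbent chooses Low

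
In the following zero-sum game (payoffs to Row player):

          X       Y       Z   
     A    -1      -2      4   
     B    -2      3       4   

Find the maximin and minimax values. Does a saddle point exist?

Maximin = -2, Minimax = -1, Saddle: False

Work:
Row minimums: [-2, -2] → maximin = -2
Column maximums: [-1, 3, 4] → minimax = -1
No saddle point (maximin ≠ minimax). Mixed strategy needed.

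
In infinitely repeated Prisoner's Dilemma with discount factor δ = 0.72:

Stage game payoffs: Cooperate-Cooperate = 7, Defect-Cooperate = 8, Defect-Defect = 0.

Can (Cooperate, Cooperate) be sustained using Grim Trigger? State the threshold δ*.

δ* = 0.125; since δ = 0.72 ≥ 0.125, cooperation can be sustained

Work:
For Grim Trigger:
Cooperate forever: 7/(1-δ)
Defect then punished: 8 + 0·δ/(1-δ)
Need: 7/(1-δ) ≥ 8 + 0·δ/(1-δ)
Solving: δ ≥ (T-R)/(T-P) = (8-7)/(8-0) = 0.125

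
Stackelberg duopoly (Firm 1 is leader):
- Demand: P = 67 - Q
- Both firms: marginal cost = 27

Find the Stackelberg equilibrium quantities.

q₁* (leader) = 20.0, q₂* (follower) = 10.0

Work:
Follower's reaction: q₂ = (a - c - q₁)/2
Leader substitutes: π₁ = q₁·(a - q₁ - (a-c-q₁)/2 - c)
FOC: q₁* = (67 - 27)/2 = 20.00
Then: q₂* = (67 - 27 - 20.0)/2 = 10.00
Leader has first-mover advantage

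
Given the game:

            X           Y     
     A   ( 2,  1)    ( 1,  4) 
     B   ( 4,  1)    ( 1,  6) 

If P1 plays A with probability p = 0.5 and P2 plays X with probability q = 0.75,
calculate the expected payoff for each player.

E[P1] = 2.5, E[P2] = 2.0

Work:
E[P1] = p·q·π₁(A,X) + p·(1-q)·π₁(A,Y) + (1-p)·q·π₁(B,X) + (1-p)·(1-q)·π₁(B,Y)
= 0.5·0.75·2 + 0.5·0.25·1 + 0.5·0.75·4 + 0.5·0.25·1
= 2.5

E[P2] = 2.0 (similar calculation)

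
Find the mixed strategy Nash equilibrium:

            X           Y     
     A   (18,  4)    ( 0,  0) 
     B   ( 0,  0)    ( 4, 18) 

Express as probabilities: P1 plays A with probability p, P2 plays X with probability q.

p = 0.8182, q = 0.1818

Work:
Find probabilities that make opponent indifferent:
P2 chooses q to make P1 indifferent between A and B
P1 chooses p to make P2 indifferent between X and Y
Mixed NE: P1 plays (A: 0.8182, B: 0.1818), P2 plays (X: 0.1818, Y: 0.8182)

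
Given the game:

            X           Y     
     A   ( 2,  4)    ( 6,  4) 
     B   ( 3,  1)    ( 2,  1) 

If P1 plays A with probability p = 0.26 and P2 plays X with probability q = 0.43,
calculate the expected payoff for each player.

E[P1] = 2.911, E[P2] = 1.78

Work:
E[P1] = p·q·π₁(A,X) + p·(1-q)·π₁(A,Y) + (1-p)·q·π₁(B,X) + (1-p)·(1-q)·π₁(B,Y)
= 0.26·0.43·2 + 0.26·0.57·6 + 0.74·0.43·3 + 0.74·0.57·2
= 2.911

E[P2] = 1.78 (similar calculation)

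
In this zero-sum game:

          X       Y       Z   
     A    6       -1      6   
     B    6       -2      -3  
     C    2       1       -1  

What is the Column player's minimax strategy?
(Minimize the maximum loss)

Column should play Y, value = 1

Work:
Column player minimizes Row's maximum payoff:
Column X: max payoff to Row = 6
Column Y: max payoff to Row = 1
Column Z: max payoff to Row = 6
Minimum is 1, achieved by column Y.
Minimax strategy: Y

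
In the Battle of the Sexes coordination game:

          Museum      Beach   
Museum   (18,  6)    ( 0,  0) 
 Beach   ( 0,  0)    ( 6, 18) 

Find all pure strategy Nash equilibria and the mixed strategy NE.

Pure NE: (Museum, Museum) and (Beach, Beach); Mixed NE: p = 0.75, q = 0.25

Work:
Check pure NE:
(Museum, Museum): (18, 6) - no unilateral deviation beneficial
(Beach, Beach): (6, 18) - no unilateral deviation beneficial
Mixed NE: P1 plays Museum with p = 0.75, P2 plays Museum with q = 0.25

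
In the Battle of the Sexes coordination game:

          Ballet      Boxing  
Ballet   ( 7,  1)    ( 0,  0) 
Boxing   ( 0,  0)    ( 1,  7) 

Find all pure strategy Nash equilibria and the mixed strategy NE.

Pure NE: (Ballet, Ballet) and (Boxing, Boxing); Mixed NE: p = 0.875, q = 0.125

Work:
Check pure NE:
(Ballet, Ballet): (7, 1) - no unilateral deviation beneficial
(Boxing, Boxing): (1, 7) - no unilateral deviation beneficial
Mixed NE: P1 plays Ballet with p = 0.875, P2 plays Ballet with q = 0.125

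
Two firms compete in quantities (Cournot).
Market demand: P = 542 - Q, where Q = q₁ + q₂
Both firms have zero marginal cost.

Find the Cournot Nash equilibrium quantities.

q₁* = q₂* = 180.67; P* = 180.67

Work:
Profit: π_i = P·q_i = (a - q_i - q_j)·q_i
FOC: ∂π_i/∂q_i = a - 2q_i - q_j = 0
Reaction function: q_i = (542 - q_j)/2
Symmetry: q* = 542/3 = 180.67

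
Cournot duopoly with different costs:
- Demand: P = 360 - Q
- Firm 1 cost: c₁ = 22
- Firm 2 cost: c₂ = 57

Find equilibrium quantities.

q₁* = 124.33, q₂* = 89.33

Work:
Reaction: q₁ = (360 - 22 - q₂)/2
Reaction: q₂ = (360 - 57 - q₁)/2
Solve simultaneously:
q₁* = (360 - 2×22 + 57)/3 = 124.33
q₂* = (360 - 2×57 + 22)/3 = 89.33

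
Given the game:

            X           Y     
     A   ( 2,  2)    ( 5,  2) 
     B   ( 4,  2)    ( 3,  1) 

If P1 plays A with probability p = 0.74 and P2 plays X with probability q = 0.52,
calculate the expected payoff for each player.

E[P1] = 3.4608, E[P2] = 1.8752

Work:
E[P1] = p·q·π₁(A,X) + p·(1-q)·π₁(A,Y) + (1-p)·q·π₁(B,X) + (1-p)·(1-q)·π₁(B,Y)
= 0.74·0.52·2 + 0.74·0.48·5 + 0.26·0.52·4 + 0.26·0.48·3
= 3.4608

E[P2] = 1.8752 (similar calculation)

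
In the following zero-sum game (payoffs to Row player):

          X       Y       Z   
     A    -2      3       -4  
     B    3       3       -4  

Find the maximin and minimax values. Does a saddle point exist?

Maximin = -4, Minimax = -4, Saddle: True

Work:
Row minimums: [-4, -4] → maximin = -4
Column maximums: [3, 3, -4] → minimax = -4
Saddle point exists! Game value = -4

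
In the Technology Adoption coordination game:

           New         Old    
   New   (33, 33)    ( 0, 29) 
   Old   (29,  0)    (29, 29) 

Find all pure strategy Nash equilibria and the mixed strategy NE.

Pure NE: (New, New) and (Old, Old); Mixed NE: p = 0.8788, q = 0.8788

Work:
Check pure NE:
(New, New): (33, 33) - no unilateral deviation beneficial
(Old, Old): (29, 29) - no unilateral deviation beneficial
Mixed NE: P1 plays New with p = 0.8788, P2 plays New with q = 0.8788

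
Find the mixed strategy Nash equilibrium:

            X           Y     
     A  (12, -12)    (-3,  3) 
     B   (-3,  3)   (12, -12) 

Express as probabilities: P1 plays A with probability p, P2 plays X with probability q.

p = 0.5, q = 0.5

Work:
Find probabilities that make opponent indifferent:
P2 chooses q to make P1 indifferent between A and B
P1 chooses p to make P2 indifferent between X and Y
Mixed NE: P1 plays (A: 0.5, B: 0.5), P2 plays (X: 0.5, Y: 0.5)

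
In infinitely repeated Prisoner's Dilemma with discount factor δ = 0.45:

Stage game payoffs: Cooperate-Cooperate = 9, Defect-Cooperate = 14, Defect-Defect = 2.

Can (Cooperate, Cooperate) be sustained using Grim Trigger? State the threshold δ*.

δ* = 0.4167; since δ = 0.45 ≥ 0.4167, cooperation can be sustained

Work:
For Grim Trigger:
Cooperate forever: 9/(1-δ)
Defect then punished: 14 + 2·δ/(1-δ)
Need: 9/(1-δ) ≥ 14 + 2·δ/(1-δ)
Solving: δ ≥ (T-R)/(T-P) = (14-9)/(14-2) = 0.4167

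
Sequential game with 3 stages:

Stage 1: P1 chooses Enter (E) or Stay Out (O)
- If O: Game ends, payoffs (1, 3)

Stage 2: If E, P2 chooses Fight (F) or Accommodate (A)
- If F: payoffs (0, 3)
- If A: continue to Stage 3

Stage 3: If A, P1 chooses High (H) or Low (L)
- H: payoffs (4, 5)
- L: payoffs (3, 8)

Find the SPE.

SPE: (E, A, H); Outcome (4, 5)

Work:
Stage 3: P1 chooses H (4 vs 3)
Stage 2: P2: F->3, A->5 (anticipating H). Choose A
Stage 1: P1: O->1, E->4 (anticipating A, H). Choose E
SPE path: E -> A -> H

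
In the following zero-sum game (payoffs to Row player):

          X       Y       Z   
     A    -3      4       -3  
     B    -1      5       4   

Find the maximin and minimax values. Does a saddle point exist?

Maximin = -1, Minimax = -1, Saddle: True

Work:
Row minimums: [-3, -1] → maximin = -1
Column maximums: [-1, 5, 4] → minimax = -1
Saddle point exists! Game value = -1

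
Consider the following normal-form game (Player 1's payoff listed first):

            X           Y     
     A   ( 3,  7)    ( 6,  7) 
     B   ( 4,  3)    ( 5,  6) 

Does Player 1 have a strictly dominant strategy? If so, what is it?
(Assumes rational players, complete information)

No strictly dominant strategy exists for Player 1

Work:
A strategy strictly dominates another if it gives a strictly higher payoff against every opponent action. Compare each pair of P1's strategies column-by-column:
  A vs B: [3 vs 4, 6 vs 5] → A does not strictly dominate B (column X: 3 ≤ 4)
  B vs A: [4 vs 3, 5 vs 6] → B does not strictly dominate A (column Y: 5 ≤ 6)
No single strategy strictly dominates all others → no strictly dominant strategy.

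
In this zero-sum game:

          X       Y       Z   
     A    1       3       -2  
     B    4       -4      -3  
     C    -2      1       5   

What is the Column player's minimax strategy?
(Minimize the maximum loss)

Column should play Y, value = 3

Work:
Column player minimizes Row's maximum payoff:
Column X: max payoff to Row = 4
Column Y: max payoff to Row = 3
Column Z: max payoff to Row = 5
Minimum is 3, achieved by column Y.
Minimax strategy: Y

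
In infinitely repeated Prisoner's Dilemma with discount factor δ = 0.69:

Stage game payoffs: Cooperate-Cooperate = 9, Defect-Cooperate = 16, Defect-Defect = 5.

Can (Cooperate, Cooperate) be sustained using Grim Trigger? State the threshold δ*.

δ* = 0.6364; since δ = 0.69 ≥ 0.6364, cooperation can be sustained

Work:
For Grim Trigger:
Cooperate forever: 9/(1-δ)
Defect then punished: 16 + 5·δ/(1-δ)
Need: 9/(1-δ) ≥ 16 + 5·δ/(1-δ)
Solving: δ ≥ (T-R)/(T-P) = (16-9)/(16-5) = 0.6364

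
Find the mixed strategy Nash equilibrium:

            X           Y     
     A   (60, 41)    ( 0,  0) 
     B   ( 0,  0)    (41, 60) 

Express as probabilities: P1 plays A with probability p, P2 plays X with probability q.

p = 0.5941, q = 0.4059

Work:
Find probabilities that make opponent indifferent:
P2 chooses q to make P1 indifferent between A and B
P1 chooses p to make P2 indifferent between X and Y
Mixed NE: P1 plays (A: 0.5941, B: 0.4059), P2 plays (X: 0.4059, Y: 0.5941)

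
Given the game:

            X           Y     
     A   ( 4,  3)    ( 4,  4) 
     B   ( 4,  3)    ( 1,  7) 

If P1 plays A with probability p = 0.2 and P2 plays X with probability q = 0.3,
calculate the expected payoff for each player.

E[P1] = 2.32, E[P2] = 5.38

Work:
E[P1] = p·q·π₁(A,X) + p·(1-q)·π₁(A,Y) + (1-p)·q·π₁(B,X) + (1-p)·(1-q)·π₁(B,Y)
= 0.2·0.3·4 + 0.2·0.7·4 + 0.8·0.3·4 + 0.8·0.7·1
= 2.32

E[P2] = 5.38 (similar calculation)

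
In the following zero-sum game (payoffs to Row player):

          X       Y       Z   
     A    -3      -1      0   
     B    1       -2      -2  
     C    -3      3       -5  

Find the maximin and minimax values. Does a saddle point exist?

Maximin = -2, Minimax = 0, Saddle: False

Work:
Row minimums: [-3, -2, -5] → maximin = -2
Column maximums: [1, 3, 0] → minimax = 0
No saddle point (maximin ≠ minimax). Mixed strategy needed.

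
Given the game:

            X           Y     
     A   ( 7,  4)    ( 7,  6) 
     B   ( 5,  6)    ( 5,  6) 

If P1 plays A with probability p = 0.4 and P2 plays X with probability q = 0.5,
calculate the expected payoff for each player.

E[P1] = 5.8, E[P2] = 5.6

Work:
E[P1] = p·q·π₁(A,X) + p·(1-q)·π₁(A,Y) + (1-p)·q·π₁(B,X) + (1-p)·(1-q)·π₁(B,Y)
= 0.4·0.5·7 + 0.4·0.5·7 + 0.6·0.5·5 + 0.6·0.5·5
= 5.8

E[P2] = 5.6 (similar calculation)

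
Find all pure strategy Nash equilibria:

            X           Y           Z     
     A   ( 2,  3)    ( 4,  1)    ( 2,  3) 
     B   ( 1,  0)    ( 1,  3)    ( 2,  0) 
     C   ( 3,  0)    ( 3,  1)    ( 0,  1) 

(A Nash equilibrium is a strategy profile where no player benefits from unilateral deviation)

Nash equilibrium: (A, Z)

Work:
Best responses:
  P1 vs X: payoffs [2, 1, 3] → best response C (payoff 3)
  P1 vs Y: payoffs [4, 1, 3] → best response A (payoff 4)
  P1 vs Z: payoffs [2, 2, 0] → best response A/B (payoff 2)
  P2 vs A: payoffs [3, 1, 3] → best response X/Z (payoff 3)
  P2 vs B: payoffs [0, 3, 0] → best response Y (payoff 3)
  P2 vs C: payoffs [0, 1, 1] → best response Y/Z (payoff 1)
Mutual best responses: (A,Z) → Nash equilibria.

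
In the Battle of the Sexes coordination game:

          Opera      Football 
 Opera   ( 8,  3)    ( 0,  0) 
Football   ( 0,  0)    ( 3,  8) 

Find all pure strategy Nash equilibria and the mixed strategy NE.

Pure NE: (Opera, Opera) and (Football, Football); Mixed NE: p = 0.7273, q = 0.2727

Work:
Check pure NE:
(Opera, Opera): (8, 3) - no unilateral deviation beneficial
(Football, Football): (3, 8) - no unilateral deviation beneficial
Mixed NE: P1 plays Opera with p = 0.7273, P2 plays Opera with q = 0.2727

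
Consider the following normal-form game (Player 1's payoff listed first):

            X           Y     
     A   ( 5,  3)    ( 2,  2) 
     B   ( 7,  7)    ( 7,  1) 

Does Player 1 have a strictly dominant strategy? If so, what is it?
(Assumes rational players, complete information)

Yes, Player 1's strictly dominant strategy is B

Work:
A strategy strictly dominates another if it gives a strictly higher payoff against every opponent action. Compare each pair of P1's strategies column-by-column:
  A vs B: [5 vs 7, 2 vs 7] → A does not strictly dominate B (column X: 5 ≤ 7)
  B vs A: [7 vs 5, 7 vs 2] → B strictly dominates A
B strictly dominates every other strategy → strictly dominant.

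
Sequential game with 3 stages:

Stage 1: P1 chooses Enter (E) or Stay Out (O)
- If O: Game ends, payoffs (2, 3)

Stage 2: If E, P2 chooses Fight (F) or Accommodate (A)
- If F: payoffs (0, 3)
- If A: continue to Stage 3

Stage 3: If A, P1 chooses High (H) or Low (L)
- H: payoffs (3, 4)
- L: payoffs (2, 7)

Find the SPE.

SPE: (E, A, H); Outcome (3, 4)

Work:
Stage 3: P1 chooses H (3 vs 2)
Stage 2: P2: F->3, A->4 (anticipating H). Choose A
Stage 1: P1: O->2, E->3 (anticipating A, H). Choose E
SPE path: E -> A -> H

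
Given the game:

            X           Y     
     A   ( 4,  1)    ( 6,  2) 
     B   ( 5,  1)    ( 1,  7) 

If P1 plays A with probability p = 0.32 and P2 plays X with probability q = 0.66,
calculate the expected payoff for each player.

E[P1] = 3.9728, E[P2] = 2.496

Work:
E[P1] = p·q·π₁(A,X) + p·(1-q)·π₁(A,Y) + (1-p)·q·π₁(B,X) + (1-p)·(1-q)·π₁(B,Y)
= 0.32·0.66·4 + 0.32·0.34·6 + 0.68·0.66·5 + 0.68·0.34·1
= 3.9728

E[P2] = 2.496 (similar calculation)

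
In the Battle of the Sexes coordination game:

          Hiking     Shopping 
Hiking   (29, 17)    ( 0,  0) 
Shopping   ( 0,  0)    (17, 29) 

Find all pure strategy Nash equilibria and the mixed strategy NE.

Pure NE: (Hiking, Hiking) and (Shopping, Shopping); Mixed NE: p = 0.6304, q = 0.3696

Work:
Check pure NE:
(Hiking, Hiking): (29, 17) - no unilateral deviation beneficial
(Shopping, Shopping): (17, 29) - no unilateral deviation beneficial
Mixed NE: P1 plays Hiking with p = 0.6304, P2 plays Hiking with q = 0.3696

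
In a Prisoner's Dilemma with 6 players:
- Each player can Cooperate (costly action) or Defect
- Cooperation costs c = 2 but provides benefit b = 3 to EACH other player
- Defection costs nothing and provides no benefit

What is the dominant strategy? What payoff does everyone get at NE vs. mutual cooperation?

Dominant: Defect; NE payoff = 0; Coop payoff = 13

Work:
Defect dominates (saves cost c = 2, benefit to others is external)
NE: All defect → everyone gets 0
If all cooperate: each receives (5)×3 - 2 = 13
Social dilemma: 13 > 0 but NE gives 0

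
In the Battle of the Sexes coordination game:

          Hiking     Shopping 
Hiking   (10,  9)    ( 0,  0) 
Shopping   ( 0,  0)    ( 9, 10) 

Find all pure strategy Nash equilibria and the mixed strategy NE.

Pure NE: (Hiking, Hiking) and (Shopping, Shopping); Mixed NE: p = 0.5263, q = 0.4737

Work:
Check pure NE:
(Hiking, Hiking): (10, 9) - no unilateral deviation beneficial
(Shopping, Shopping): (9, 10) - no unilateral deviation beneficial
Mixed NE: P1 plays Hiking with p = 0.5263, P2 plays Hiking with q = 0.4737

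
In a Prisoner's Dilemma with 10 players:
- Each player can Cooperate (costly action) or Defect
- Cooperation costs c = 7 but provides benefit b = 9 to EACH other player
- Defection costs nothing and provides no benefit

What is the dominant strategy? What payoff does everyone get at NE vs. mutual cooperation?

Dominant: Defect; NE payoff = 0; Coop payoff = 74

Work:
Defect dominates (saves cost c = 7, benefit to others is external)
NE: All defect → everyone gets 0
If all cooperate: each receives (9)×9 - 7 = 74
Social dilemma: 74 > 0 but NE gives 0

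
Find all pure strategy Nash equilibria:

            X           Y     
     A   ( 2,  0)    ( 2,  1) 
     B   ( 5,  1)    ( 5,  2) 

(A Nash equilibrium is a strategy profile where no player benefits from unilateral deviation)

Nash equilibrium: (B, Y)

Work:
Best responses:
  P1 vs X: payoffs [2, 5] → best response B (payoff 5)
  P1 vs Y: payoffs [2, 5] → best response B (payoff 5)
  P2 vs A: payoffs [0, 1] → best response Y (payoff 1)
  P2 vs B: payoffs [1, 2] → best response Y (payoff 2)
Mutual best responses: (B,Y) → Nash equilibria.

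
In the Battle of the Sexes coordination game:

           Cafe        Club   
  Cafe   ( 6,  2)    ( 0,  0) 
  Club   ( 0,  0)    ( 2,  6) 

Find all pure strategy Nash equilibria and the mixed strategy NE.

Pure NE: (Cafe, Cafe) and (Club, Club); Mixed NE: p = 0.75, q = 0.25

Work:
Check pure NE:
(Cafe, Cafe): (6, 2) - no unilateral deviation beneficial
(Club, Club): (2, 6) - no unilateral deviation beneficial
Mixed NE: P1 plays Cafe with p = 0.75, P2 plays Cafe with q = 0.25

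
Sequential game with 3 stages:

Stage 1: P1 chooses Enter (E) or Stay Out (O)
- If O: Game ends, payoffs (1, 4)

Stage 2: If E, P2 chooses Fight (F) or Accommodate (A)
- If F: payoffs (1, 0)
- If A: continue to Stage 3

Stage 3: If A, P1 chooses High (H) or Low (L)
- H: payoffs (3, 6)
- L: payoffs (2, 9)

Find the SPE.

SPE: (E, A, H); Outcome (3, 6)

Work:
Stage 3: P1 chooses H (3 vs 2)
Stage 2: P2: F->0, A->6 (anticipating H). Choose A
Stage 1: P1: O->1, E->3 (anticipating A, H). Choose E
SPE path: E -> A -> H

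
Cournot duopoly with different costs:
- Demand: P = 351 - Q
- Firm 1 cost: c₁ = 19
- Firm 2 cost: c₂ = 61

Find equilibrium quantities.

q₁* = 124.67, q₂* = 82.67

Work:
Reaction: q₁ = (351 - 19 - q₂)/2
Reaction: q₂ = (351 - 61 - q₁)/2
Solve simultaneously:
q₁* = (351 - 2×19 + 61)/3 = 124.67
q₂* = (351 - 2×61 + 19)/3 = 82.67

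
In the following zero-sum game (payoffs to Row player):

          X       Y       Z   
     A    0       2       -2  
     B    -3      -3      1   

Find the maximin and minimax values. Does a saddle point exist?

Maximin = -2, Minimax = 0, Saddle: False

Work:
Row minimums: [-2, -3] → maximin = -2
Column maximums: [0, 2, 1] → minimax = 0
No saddle point (maximin ≠ minimax). Mixed strategy needed.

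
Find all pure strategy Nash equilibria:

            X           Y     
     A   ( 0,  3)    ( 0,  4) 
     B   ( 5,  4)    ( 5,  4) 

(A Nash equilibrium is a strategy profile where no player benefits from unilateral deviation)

Nash equilibrium: (B, X), (B, Y)

Work:
Best responses:
  P1 vs X: payoffs [0, 5] → best response B (payoff 5)
  P1 vs Y: payoffs [0, 5] → best response B (payoff 5)
  P2 vs A: payoffs [3, 4] → best response Y (payoff 4)
  P2 vs B: payoffs [4, 4] → best response X/Y (payoff 4)
Mutual best responses: (B,X), (B,Y) → Nash equilibria.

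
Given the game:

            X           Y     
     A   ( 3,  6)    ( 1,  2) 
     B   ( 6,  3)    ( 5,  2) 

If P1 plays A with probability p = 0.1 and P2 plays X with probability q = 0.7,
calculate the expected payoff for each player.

E[P1] = 5.37, E[P2] = 2.91

Work:
E[P1] = p·q·π₁(A,X) + p·(1-q)·π₁(A,Y) + (1-p)·q·π₁(B,X) + (1-p)·(1-q)·π₁(B,Y)
= 0.1·0.7·3 + 0.1·0.3·1 + 0.9·0.7·6 + 0.9·0.3·5
= 5.37

E[P2] = 2.91 (similar calculation)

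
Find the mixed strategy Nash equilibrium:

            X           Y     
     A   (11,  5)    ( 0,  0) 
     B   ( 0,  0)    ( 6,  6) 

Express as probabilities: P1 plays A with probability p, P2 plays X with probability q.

p = 0.5455, q = 0.3529

Work:
Find probabilities that make opponent indifferent:
P2 chooses q to make P1 indifferent between A and B
P1 chooses p to make P2 indifferent between X and Y
Mixed NE: P1 plays (A: 0.5455, B: 0.4545), P2 plays (X: 0.3529, Y: 0.6471)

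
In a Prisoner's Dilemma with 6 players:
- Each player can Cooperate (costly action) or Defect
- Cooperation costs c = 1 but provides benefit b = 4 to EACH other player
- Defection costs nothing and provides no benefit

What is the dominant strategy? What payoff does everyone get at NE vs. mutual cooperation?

Dominant: Defect; NE payoff = 0; Coop payoff = 19

Work:
Defect dominates (saves cost c = 1, benefit to others is external)
NE: All defect → everyone gets 0
If all cooperate: each receives (5)×4 - 1 = 19
Social dilemma: 19 > 0 but NE gives 0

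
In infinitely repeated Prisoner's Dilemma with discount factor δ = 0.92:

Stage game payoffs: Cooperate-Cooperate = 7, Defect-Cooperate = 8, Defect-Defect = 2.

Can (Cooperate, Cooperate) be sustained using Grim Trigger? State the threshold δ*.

δ* = 0.1667; since δ = 0.92 ≥ 0.1667, cooperation can be sustained

Work:
For Grim Trigger:
Cooperate forever: 7/(1-δ)
Defect then punished: 8 + 2·δ/(1-δ)
Need: 7/(1-δ) ≥ 8 + 2·δ/(1-δ)
Solving: δ ≥ (T-R)/(T-P) = (8-7)/(8-2) = 0.1667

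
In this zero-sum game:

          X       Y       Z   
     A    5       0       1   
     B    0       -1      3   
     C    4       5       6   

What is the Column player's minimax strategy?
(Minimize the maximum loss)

Column should play X or Y (all achieve the minimum), value = 5

Work:
Column player minimizes Row's maximum payoff:
Column X: max payoff to Row = 5
Column Y: max payoff to Row = 5
Column Z: max payoff to Row = 6
Minimum is 5, achieved by columns X, Y (tied).
Each of X or Y is a minimax strategy.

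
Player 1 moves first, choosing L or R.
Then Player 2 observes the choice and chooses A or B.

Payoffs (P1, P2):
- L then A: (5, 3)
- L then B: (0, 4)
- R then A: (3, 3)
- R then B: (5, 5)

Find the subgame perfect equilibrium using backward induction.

P1 plays R, P2 plays B after L and B after R; Payoff (5, 5)

Work:
Backward induction:
After L: P2 chooses B → P1 gets 0
After R: P2 chooses B → P1 gets 5
P1 chooses R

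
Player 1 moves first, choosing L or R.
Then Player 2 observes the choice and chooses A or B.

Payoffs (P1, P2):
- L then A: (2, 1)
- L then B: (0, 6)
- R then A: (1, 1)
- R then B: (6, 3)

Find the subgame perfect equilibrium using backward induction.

P1 plays R, P2 plays B after L and B after R; Payoff (6, 3)

Work:
Backward induction:
After L: P2 chooses B → P1 gets 0
After R: P2 chooses B → P1 gets 6
P1 chooses R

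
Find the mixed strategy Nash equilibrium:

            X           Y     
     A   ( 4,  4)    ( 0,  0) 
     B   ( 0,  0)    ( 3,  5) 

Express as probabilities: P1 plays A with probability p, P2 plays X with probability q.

p = 0.5556, q = 0.4286

Work:
Find probabilities that make opponent indifferent:
P2 chooses q to make P1 indifferent between A and B
P1 chooses p to make P2 indifferent between X and Y
Mixed NE: P1 plays (A: 0.5556, B: 0.4444), P2 plays (X: 0.4286, Y: 0.5714)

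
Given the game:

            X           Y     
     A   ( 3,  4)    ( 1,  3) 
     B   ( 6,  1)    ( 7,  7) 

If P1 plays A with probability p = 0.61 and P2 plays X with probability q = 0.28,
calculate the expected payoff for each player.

E[P1] = 3.5724, E[P2] = 4.0756

Work:
E[P1] = p·q·π₁(A,X) + p·(1-q)·π₁(A,Y) + (1-p)·q·π₁(B,X) + (1-p)·(1-q)·π₁(B,Y)
= 0.61·0.28·3 + 0.61·0.72·1 + 0.39·0.28·6 + 0.39·0.72·7
= 3.5724

E[P2] = 4.0756 (similar calculation)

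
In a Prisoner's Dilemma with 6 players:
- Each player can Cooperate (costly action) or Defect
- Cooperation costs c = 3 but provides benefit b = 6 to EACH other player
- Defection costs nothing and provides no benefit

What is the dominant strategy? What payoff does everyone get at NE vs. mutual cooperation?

Dominant: Defect; NE payoff = 0; Coop payoff = 27

Work:
Defect dominates (saves cost c = 3, benefit to others is external)
NE: All defect → everyone gets 0
If all cooperate: each receives (5)×6 - 3 = 27
Social dilemma: 27 > 0 but NE gives 0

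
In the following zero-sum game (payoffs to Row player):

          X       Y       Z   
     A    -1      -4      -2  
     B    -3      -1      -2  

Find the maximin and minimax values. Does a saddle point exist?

Maximin = -3, Minimax = -2, Saddle: False

Work:
Row minimums: [-4, -3] → maximin = -3
Column maximums: [-1, -1, -2] → minimax = -2
No saddle point (maximin ≠ minimax). Mixed strategy needed.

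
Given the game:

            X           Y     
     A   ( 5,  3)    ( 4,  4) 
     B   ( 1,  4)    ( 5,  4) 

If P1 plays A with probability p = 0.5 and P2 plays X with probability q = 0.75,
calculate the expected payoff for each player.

E[P1] = 3.375, E[P2] = 3.625

Work:
E[P1] = p·q·π₁(A,X) + p·(1-q)·π₁(A,Y) + (1-p)·q·π₁(B,X) + (1-p)·(1-q)·π₁(B,Y)
= 0.5·0.75·5 + 0.5·0.25·4 + 0.5·0.75·1 + 0.5·0.25·5
= 3.375

E[P2] = 3.625 (similar calculation)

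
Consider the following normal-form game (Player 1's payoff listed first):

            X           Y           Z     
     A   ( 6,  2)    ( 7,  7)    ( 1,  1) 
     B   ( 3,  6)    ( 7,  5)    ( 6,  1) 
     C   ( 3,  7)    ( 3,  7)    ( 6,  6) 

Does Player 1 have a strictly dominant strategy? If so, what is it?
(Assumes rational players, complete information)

No strictly dominant strategy exists for Player 1

Work:
A strategy strictly dominates another if it gives a strictly higher payoff against every opponent action. Compare each pair of P1's strategies column-by-column:
  A vs B: [6 vs 3, 7 vs 7, 1 vs 6] → A does not strictly dominate B (column Y: 7 ≤ 7)
  A vs C: [6 vs 3, 7 vs 3, 1 vs 6] → A does not strictly dominate C (column Z: 1 ≤ 6)
  B vs A: [3 vs 6, 7 vs 7, 6 vs 1] → B does not strictly dominate A (column X: 3 ≤ 6)
  B vs C: [3 vs 3, 7 vs 3, 6 vs 6] → B does not strictly dominate C (column X: 3 ≤ 3)
  C vs A: [3 vs 6, 3 vs 7, 6 vs 1] → C does not strictly dominate A (column X: 3 ≤ 6)
  C vs B: [3 vs 3, 3 vs 7, 6 vs 6] → C does not strictly dominate B (column X: 3 ≤ 3)
No single strategy strictly dominates all others → no strictly dominant strategy.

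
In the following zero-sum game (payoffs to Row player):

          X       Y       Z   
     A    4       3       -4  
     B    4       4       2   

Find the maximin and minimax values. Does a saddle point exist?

Maximin = 2, Minimax = 2, Saddle: True

Work:
Row minimums: [-4, 2] → maximin = 2
Column maximums: [4, 4, 2] → minimax = 2
Saddle point exists! Game value = 2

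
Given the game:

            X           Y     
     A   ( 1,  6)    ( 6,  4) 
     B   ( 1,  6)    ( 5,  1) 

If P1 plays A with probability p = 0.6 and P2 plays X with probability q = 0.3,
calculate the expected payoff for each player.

E[P1] = 4.22, E[P2] = 3.76

Work:
E[P1] = p·q·π₁(A,X) + p·(1-q)·π₁(A,Y) + (1-p)·q·π₁(B,X) + (1-p)·(1-q)·π₁(B,Y)
= 0.6·0.3·1 + 0.6·0.7·6 + 0.4·0.3·1 + 0.4·0.7·5
= 4.22

E[P2] = 3.76 (similar calculation)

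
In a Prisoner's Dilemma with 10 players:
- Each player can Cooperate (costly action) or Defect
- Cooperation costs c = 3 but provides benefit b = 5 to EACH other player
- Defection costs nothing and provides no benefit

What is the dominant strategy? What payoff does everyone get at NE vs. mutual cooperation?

Dominant: Defect; NE payoff = 0; Coop payoff = 42

Work:
Defect dominates (saves cost c = 3, benefit to others is external)
NE: All defect → everyone gets 0
If all cooperate: each receives (9)×5 - 3 = 42
Social dilemma: 42 > 0 but NE gives 0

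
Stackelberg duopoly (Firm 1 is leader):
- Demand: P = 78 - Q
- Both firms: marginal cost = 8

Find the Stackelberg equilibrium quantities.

q₁* (leader) = 35.0, q₂* (follower) = 17.5

Work:
Follower's reaction: q₂ = (a - c - q₁)/2
Leader substitutes: π₁ = q₁·(a - q₁ - (a-c-q₁)/2 - c)
FOC: q₁* = (78 - 8)/2 = 35.00
Then: q₂* = (78 - 8 - 35.0)/2 = 17.50
Leader has first-mover advantage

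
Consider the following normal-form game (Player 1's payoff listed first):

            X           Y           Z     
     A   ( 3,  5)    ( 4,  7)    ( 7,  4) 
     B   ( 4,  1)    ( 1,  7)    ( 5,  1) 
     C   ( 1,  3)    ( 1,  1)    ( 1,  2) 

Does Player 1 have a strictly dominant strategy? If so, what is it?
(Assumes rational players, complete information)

No strictly dominant strategy exists for Player 1

Work:
A strategy strictly dominates another if it gives a strictly higher payoff against every opponent action. Compare each pair of P1's strategies column-by-column:
  A vs B: [3 vs 4, 4 vs 1, 7 vs 5] → A does not strictly dominate B (column X: 3 ≤ 4)
  A vs C: [3 vs 1, 4 vs 1, 7 vs 1] → A strictly dominates C
  B vs A: [4 vs 3, 1 vs 4, 5 vs 7] → B does not strictly dominate A (column Y: 1 ≤ 4)
  B vs C: [4 vs 1, 1 vs 1, 5 vs 1] → B does not strictly dominate C (column Y: 1 ≤ 1)
  C vs A: [1 vs 3, 1 vs 4, 1 vs 7] → C does not strictly dominate A (column X: 1 ≤ 3)
  C vs B: [1 vs 4, 1 vs 1, 1 vs 5] → C does not strictly dominate B (column X: 1 ≤ 4)
No single strategy strictly dominates all others → no strictly dominant strategy.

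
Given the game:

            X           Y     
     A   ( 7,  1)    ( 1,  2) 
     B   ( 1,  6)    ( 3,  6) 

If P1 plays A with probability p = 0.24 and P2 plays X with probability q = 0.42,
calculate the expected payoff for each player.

E[P1] = 2.4864, E[P2] = 4.9392

Work:
E[P1] = p·q·π₁(A,X) + p·(1-q)·π₁(A,Y) + (1-p)·q·π₁(B,X) + (1-p)·(1-q)·π₁(B,Y)
= 0.24·0.42·7 + 0.24·0.58·1 + 0.76·0.42·1 + 0.76·0.58·3
= 2.4864

E[P2] = 4.9392 (similar calculation)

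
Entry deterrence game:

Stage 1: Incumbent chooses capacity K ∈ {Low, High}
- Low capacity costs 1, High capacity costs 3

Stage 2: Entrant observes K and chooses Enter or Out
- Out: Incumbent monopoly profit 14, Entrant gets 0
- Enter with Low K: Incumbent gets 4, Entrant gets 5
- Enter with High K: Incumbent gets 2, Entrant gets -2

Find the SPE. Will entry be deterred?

SPE: (High, Enter|Low, Out|High); Entry deterred. Incumbent net profit = 11

Work:
After Low K: Entrant enters (5 > 0)
After High K: Entrant stays out (-2 < 0)
Incumbent: Low → 4−1=3, High → 14−3=11
Incumbent chooses High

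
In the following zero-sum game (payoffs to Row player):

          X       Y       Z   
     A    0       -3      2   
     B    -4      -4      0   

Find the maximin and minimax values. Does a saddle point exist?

Maximin = -3, Minimax = -3, Saddle: True

Work:
Row minimums: [-3, -4] → maximin = -3
Column maximums: [0, -3, 2] → minimax = -3
Saddle point exists! Game value = -3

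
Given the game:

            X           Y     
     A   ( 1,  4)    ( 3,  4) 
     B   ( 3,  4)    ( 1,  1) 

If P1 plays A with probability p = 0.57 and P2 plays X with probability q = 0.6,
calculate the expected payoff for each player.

E[P1] = 1.972, E[P2] = 3.484

Work:
E[P1] = p·q·π₁(A,X) + p·(1-q)·π₁(A,Y) + (1-p)·q·π₁(B,X) + (1-p)·(1-q)·π₁(B,Y)
= 0.57·0.6·1 + 0.57·0.4·3 + 0.43·0.6·3 + 0.43·0.4·1
= 1.972

E[P2] = 3.484 (similar calculation)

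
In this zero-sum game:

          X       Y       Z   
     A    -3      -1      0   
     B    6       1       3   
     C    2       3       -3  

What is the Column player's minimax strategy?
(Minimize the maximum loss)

Column should play Y or Z (all achieve the minimum), value = 3

Work:
Column player minimizes Row's maximum payoff:
Column X: max payoff to Row = 6
Column Y: max payoff to Row = 3
Column Z: max payoff to Row = 3
Minimum is 3, achieved by columns Y, Z (tied).
Each of Y or Z is a minimax strategy.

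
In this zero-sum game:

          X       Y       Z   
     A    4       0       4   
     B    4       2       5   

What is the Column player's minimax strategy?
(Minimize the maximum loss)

Column should play Y, value = 2

Work:
Column player minimizes Row's maximum payoff:
Column X: max payoff to Row = 4
Column Y: max payoff to Row = 2
Column Z: max payoff to Row = 5
Minimum is 2, achieved by column Y.
Minimax strategy: Y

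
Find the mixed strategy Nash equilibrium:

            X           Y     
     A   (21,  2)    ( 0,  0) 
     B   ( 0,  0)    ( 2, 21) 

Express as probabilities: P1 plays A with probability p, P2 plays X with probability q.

p = 0.913, q = 0.087

Work:
Find probabilities that make opponent indifferent:
P2 chooses q to make P1 indifferent between A and B
P1 chooses p to make P2 indifferent between X and Y
Mixed NE: P1 plays (A: 0.913, B: 0.087), P2 plays (X: 0.087, Y: 0.913)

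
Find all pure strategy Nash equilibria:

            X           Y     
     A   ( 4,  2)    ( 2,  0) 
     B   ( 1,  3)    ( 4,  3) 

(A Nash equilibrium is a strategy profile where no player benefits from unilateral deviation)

Nash equilibrium: (A, X), (B, Y)

Work:
Best responses:
  P1 vs X: payoffs [4, 1] → best response A (payoff 4)
  P1 vs Y: payoffs [2, 4] → best response B (payoff 4)
  P2 vs A: payoffs [2, 0] → best response X (payoff 2)
  P2 vs B: payoffs [3, 3] → best response X/Y (payoff 3)
Mutual best responses: (A,X), (B,Y) → Nash equilibria.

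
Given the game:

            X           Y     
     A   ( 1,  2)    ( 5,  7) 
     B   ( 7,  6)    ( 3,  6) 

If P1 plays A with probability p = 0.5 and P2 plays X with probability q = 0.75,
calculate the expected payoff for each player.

E[P1] = 4.0, E[P2] = 4.625

Work:
E[P1] = p·q·π₁(A,X) + p·(1-q)·π₁(A,Y) + (1-p)·q·π₁(B,X) + (1-p)·(1-q)·π₁(B,Y)
= 0.5·0.75·1 + 0.5·0.25·5 + 0.5·0.75·7 + 0.5·0.25·3
= 4.0

E[P2] = 4.625 (similar calculation)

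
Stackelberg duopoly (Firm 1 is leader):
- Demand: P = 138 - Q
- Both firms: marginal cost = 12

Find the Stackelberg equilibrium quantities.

q₁* (leader) = 63.0, q₂* (follower) = 31.5

Work:
Follower's reaction: q₂ = (a - c - q₁)/2
Leader substitutes: π₁ = q₁·(a - q₁ - (a-c-q₁)/2 - c)
FOC: q₁* = (138 - 12)/2 = 63.00
Then: q₂* = (138 - 12 - 63.0)/2 = 31.50
Leader has first-mover advantage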